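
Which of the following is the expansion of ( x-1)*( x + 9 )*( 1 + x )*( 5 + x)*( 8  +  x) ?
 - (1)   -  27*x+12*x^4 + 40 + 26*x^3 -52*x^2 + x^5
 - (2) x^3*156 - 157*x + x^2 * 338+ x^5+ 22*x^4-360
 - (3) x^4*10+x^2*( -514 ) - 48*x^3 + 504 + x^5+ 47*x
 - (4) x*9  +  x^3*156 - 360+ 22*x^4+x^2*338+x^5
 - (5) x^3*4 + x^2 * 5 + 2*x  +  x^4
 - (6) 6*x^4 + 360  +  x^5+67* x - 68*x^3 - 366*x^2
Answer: 2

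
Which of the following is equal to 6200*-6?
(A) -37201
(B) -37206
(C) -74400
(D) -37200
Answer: D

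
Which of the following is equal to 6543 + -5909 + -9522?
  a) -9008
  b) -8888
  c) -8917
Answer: b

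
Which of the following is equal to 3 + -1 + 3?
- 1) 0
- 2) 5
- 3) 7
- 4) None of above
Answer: 2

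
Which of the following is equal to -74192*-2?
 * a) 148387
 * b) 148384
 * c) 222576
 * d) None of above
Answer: b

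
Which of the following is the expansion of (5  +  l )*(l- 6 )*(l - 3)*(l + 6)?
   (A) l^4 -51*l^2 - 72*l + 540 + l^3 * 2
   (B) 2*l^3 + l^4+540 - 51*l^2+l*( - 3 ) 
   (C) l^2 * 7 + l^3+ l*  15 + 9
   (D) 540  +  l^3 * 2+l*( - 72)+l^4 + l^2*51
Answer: A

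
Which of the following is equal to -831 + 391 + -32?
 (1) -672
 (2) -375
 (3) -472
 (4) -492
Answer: 3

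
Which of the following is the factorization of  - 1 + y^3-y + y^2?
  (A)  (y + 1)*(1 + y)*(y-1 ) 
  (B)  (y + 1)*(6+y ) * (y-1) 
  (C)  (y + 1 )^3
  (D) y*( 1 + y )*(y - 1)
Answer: A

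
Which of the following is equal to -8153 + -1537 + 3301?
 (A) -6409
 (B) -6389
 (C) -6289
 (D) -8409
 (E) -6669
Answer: B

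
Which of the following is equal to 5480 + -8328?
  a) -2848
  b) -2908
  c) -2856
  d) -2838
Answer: a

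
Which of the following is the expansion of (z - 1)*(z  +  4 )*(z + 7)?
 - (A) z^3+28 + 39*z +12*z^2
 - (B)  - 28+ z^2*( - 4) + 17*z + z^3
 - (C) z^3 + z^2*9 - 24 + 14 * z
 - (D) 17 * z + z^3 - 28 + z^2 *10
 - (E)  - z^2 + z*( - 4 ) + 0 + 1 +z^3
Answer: D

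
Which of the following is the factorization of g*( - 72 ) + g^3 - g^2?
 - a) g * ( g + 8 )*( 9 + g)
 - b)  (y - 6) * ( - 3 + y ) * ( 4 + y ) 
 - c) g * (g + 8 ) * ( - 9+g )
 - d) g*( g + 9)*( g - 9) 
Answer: c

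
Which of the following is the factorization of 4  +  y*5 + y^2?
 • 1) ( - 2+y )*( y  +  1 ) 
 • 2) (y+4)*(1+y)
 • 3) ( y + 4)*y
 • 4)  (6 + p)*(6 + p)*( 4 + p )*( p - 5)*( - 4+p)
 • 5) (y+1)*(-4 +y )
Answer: 2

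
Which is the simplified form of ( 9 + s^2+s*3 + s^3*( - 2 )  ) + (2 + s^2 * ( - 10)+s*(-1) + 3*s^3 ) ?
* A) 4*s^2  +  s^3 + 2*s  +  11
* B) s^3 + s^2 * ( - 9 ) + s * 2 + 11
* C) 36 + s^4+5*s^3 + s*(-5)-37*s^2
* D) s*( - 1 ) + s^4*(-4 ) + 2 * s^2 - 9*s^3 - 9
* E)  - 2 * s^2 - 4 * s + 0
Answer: B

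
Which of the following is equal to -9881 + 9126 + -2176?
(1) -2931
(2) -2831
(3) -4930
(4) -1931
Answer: 1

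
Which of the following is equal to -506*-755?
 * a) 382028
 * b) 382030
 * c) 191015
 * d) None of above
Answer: b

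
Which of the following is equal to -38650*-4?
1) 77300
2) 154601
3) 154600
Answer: 3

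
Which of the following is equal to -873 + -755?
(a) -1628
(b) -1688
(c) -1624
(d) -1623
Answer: a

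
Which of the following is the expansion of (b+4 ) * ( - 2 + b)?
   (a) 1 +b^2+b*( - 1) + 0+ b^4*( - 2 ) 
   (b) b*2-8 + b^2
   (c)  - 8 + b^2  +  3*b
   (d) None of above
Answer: b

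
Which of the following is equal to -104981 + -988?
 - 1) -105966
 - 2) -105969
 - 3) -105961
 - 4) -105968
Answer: 2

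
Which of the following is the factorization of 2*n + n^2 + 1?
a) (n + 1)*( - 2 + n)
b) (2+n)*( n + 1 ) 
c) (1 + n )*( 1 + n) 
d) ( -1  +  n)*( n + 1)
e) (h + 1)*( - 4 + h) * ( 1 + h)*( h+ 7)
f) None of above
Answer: c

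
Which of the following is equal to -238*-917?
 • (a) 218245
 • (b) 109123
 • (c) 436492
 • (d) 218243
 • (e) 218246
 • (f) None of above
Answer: e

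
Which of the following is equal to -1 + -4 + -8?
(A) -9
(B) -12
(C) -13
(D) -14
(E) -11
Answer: C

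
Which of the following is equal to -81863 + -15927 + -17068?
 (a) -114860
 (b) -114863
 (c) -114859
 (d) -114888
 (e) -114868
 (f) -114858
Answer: f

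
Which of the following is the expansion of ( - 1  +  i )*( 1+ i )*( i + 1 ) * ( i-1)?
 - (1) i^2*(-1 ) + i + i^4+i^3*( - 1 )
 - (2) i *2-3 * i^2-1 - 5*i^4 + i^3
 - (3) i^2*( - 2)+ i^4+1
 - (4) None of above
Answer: 3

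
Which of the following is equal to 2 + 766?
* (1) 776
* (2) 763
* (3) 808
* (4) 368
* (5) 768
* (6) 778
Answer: 5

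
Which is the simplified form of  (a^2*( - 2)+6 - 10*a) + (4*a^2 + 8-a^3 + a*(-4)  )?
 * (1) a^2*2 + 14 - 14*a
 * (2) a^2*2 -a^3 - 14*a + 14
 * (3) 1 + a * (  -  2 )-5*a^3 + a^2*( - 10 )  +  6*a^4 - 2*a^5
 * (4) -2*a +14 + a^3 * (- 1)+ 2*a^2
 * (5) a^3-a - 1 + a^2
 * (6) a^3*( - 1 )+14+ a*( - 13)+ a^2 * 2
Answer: 2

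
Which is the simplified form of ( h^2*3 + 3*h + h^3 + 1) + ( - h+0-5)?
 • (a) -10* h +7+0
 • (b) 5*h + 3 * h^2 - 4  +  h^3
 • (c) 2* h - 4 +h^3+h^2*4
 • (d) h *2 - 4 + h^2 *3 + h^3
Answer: d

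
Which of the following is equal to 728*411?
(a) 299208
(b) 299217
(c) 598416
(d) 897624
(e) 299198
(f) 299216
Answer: a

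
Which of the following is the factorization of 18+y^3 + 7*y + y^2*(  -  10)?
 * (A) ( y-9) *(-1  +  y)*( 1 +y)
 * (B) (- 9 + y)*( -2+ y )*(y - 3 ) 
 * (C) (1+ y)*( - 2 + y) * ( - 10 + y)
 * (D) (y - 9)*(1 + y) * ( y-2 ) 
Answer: D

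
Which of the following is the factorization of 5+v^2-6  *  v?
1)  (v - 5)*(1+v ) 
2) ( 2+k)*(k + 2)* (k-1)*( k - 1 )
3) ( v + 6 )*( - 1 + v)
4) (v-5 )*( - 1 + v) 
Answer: 4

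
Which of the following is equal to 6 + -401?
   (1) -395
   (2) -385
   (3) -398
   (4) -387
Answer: 1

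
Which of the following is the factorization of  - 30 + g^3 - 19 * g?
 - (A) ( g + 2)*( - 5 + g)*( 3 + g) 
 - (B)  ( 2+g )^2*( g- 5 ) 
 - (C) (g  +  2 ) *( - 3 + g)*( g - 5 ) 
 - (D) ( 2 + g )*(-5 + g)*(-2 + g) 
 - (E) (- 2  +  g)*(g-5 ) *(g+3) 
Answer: A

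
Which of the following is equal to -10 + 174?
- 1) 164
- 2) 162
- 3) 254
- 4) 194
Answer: 1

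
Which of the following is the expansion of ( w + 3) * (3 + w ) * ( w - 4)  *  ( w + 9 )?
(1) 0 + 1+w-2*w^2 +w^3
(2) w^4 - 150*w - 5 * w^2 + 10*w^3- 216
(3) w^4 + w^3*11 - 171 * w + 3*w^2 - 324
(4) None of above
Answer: 3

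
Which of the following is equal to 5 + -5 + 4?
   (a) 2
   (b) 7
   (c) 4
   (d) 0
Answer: c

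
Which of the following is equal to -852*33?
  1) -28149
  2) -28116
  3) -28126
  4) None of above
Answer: 2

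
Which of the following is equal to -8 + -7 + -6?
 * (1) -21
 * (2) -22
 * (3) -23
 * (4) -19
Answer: 1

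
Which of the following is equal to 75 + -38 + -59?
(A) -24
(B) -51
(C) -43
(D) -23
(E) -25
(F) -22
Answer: F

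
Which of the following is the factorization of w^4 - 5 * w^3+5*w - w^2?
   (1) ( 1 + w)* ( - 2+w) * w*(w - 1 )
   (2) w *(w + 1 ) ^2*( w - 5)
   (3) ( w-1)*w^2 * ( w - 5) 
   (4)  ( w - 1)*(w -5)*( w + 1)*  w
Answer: 4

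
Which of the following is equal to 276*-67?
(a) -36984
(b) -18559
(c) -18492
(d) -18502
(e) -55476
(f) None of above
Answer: c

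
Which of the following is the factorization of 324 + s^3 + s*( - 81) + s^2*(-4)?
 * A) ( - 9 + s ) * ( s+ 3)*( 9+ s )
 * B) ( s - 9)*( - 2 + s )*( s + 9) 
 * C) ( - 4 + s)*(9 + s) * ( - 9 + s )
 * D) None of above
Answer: C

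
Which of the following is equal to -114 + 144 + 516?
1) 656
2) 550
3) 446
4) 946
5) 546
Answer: 5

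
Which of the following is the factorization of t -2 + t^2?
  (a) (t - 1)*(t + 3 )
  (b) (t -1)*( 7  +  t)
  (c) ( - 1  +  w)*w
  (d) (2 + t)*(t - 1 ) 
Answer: d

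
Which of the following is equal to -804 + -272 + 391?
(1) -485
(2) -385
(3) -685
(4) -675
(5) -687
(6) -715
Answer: 3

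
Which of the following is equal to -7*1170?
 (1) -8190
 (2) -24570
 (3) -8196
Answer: 1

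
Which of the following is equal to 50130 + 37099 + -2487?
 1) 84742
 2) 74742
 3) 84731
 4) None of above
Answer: 1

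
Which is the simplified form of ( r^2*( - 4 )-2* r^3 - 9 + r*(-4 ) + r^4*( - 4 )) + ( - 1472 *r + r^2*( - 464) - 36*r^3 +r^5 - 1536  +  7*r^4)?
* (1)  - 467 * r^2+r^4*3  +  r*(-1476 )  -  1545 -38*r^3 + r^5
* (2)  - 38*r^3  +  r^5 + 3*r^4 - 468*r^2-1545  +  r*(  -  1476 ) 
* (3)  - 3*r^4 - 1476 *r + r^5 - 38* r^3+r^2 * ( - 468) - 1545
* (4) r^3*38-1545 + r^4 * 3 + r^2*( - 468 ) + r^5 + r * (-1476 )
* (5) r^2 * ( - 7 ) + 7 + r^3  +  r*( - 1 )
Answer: 2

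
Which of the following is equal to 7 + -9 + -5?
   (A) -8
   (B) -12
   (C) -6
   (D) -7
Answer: D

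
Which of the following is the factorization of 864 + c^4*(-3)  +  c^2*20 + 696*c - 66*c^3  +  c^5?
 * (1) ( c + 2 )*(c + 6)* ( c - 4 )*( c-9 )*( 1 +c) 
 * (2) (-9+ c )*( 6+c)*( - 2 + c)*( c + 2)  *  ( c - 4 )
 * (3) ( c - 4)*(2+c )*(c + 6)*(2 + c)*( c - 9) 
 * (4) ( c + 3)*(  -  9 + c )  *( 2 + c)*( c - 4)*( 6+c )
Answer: 3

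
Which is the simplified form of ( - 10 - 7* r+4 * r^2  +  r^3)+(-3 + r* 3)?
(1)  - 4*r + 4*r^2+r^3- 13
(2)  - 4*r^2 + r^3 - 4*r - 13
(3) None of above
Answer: 1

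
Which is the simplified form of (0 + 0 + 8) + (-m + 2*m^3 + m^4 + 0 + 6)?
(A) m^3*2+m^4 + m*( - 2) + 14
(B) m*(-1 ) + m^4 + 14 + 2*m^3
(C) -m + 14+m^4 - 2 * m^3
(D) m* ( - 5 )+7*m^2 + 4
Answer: B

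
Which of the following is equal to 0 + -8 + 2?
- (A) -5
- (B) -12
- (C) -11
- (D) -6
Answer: D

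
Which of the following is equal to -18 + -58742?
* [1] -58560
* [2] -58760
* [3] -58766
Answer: 2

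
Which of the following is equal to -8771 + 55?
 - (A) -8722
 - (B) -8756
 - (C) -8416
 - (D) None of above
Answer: D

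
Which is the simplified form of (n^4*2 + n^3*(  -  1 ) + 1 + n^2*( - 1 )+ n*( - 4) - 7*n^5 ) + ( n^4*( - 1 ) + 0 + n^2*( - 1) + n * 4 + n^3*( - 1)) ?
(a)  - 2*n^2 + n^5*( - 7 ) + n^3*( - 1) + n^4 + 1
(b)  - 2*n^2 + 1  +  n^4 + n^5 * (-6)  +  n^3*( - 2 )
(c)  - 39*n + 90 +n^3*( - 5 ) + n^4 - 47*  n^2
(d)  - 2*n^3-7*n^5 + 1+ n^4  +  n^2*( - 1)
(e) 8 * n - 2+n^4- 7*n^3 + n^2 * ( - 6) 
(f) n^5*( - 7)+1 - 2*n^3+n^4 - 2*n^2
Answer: f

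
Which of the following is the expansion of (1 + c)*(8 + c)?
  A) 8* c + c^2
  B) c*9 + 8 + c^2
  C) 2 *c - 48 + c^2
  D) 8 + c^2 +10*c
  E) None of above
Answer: B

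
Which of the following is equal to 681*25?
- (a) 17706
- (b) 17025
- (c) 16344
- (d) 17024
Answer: b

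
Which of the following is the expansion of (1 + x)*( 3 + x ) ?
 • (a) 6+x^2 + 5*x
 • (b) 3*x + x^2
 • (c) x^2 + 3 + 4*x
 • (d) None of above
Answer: c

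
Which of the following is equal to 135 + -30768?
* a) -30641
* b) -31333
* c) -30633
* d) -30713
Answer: c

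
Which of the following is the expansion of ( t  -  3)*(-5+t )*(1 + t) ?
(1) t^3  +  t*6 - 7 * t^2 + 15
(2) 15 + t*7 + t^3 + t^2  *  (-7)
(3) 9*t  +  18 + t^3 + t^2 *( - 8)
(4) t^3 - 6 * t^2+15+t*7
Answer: 2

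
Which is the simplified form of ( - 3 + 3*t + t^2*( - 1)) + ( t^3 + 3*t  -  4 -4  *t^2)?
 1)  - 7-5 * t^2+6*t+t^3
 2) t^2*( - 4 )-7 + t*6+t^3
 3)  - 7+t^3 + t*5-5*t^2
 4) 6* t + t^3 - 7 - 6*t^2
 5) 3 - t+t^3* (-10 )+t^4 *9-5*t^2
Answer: 1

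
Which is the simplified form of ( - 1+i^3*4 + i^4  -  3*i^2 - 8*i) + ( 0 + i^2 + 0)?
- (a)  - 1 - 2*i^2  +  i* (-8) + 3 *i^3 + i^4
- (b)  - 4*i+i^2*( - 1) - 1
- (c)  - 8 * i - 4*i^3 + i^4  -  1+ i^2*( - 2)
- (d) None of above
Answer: d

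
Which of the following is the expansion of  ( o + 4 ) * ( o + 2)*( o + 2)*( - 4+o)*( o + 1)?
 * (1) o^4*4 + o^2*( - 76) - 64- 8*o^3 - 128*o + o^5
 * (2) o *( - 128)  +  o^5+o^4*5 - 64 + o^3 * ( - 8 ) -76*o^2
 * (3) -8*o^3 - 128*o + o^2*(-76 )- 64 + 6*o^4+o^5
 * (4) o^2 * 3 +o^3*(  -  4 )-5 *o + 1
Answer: 2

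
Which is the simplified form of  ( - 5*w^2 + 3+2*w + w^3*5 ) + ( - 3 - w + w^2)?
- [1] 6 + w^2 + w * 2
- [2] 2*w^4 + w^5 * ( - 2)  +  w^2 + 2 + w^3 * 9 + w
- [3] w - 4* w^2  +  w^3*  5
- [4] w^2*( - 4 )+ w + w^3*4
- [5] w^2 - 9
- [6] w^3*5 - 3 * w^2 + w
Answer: 3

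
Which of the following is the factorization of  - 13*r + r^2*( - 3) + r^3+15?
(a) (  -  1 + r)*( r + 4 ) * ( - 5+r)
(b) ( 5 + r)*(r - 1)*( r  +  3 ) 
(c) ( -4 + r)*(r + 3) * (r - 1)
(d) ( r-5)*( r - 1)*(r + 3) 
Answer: d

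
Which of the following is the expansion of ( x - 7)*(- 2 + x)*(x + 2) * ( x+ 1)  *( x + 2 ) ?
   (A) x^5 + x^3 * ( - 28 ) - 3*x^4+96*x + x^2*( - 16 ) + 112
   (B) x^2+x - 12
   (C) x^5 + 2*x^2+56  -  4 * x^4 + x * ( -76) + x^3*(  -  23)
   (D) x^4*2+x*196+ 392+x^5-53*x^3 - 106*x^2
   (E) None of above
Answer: E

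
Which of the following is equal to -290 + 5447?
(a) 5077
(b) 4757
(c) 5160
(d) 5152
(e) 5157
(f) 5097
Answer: e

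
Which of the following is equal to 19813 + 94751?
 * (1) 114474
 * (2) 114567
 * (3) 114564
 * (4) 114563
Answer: 3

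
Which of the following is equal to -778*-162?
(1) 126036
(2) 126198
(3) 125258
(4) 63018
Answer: 1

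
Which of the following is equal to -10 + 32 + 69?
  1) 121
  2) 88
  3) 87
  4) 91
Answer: 4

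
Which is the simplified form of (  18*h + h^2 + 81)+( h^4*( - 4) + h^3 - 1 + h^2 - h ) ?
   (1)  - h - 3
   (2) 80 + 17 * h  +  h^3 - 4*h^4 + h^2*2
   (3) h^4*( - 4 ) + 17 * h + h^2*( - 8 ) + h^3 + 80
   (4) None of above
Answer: 2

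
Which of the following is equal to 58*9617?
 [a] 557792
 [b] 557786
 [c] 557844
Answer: b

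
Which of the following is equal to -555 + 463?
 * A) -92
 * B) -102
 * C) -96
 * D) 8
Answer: A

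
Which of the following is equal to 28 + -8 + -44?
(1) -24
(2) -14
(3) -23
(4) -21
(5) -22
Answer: 1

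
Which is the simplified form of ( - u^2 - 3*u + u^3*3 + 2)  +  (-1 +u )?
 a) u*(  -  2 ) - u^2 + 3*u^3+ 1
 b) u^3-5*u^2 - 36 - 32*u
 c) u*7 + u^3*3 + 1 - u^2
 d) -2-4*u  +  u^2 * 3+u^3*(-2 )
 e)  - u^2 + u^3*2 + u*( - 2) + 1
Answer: a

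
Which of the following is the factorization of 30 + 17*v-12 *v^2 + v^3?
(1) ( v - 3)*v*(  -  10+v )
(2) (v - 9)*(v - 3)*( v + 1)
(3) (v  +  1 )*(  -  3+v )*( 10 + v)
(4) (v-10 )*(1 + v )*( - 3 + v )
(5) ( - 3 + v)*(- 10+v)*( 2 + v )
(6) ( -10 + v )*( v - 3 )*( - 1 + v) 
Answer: 4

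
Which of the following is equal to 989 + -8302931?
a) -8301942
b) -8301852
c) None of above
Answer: a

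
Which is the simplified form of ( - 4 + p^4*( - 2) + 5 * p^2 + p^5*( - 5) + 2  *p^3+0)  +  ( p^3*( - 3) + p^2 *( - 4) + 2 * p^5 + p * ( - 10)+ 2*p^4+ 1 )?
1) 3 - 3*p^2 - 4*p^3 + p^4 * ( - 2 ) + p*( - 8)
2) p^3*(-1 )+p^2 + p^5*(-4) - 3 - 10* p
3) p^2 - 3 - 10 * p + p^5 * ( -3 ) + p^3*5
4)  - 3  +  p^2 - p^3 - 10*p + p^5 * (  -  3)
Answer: 4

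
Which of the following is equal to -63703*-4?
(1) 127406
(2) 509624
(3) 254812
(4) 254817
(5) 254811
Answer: 3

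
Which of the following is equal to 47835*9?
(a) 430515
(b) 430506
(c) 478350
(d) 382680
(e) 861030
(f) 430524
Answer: a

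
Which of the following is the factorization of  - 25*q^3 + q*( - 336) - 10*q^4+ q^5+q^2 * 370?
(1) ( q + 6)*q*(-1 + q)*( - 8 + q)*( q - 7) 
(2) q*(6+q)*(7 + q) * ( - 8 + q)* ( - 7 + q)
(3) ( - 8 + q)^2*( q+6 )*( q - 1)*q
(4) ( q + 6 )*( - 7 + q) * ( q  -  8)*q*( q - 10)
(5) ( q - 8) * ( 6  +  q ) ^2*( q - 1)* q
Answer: 1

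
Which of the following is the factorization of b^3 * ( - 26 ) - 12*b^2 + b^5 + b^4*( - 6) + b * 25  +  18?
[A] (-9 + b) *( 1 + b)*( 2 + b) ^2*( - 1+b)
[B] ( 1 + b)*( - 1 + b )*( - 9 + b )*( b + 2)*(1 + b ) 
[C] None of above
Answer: B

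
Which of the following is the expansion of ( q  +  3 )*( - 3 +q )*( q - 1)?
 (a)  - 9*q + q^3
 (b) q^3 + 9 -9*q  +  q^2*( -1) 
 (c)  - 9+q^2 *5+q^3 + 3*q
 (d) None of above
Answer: b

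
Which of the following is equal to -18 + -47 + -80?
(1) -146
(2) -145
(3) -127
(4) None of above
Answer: 2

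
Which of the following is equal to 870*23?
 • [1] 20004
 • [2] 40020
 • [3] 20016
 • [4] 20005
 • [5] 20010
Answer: 5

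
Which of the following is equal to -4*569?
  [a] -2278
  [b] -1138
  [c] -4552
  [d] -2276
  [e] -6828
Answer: d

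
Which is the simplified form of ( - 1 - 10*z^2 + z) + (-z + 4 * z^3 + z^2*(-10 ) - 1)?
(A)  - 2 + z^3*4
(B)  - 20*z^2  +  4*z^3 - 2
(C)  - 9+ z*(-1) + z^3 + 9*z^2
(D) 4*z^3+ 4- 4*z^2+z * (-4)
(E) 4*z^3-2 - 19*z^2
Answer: B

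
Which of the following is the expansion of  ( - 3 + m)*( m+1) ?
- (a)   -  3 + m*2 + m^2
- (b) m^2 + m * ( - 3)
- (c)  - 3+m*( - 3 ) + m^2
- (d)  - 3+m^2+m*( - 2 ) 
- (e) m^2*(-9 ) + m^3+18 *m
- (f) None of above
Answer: d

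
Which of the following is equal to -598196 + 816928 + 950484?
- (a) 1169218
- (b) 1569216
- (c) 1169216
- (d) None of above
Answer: c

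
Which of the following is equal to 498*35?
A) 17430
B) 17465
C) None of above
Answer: A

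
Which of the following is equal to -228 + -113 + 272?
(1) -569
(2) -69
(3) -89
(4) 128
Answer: 2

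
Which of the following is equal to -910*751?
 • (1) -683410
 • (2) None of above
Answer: 1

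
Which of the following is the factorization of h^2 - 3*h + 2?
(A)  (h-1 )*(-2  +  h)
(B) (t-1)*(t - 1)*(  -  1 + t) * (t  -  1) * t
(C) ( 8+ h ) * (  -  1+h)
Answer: A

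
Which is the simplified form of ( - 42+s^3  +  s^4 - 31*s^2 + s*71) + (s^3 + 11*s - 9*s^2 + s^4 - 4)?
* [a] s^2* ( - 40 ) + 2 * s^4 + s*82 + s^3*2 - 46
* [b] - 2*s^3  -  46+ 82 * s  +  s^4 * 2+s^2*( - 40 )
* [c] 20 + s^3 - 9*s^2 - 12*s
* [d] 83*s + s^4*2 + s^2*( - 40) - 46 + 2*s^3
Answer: a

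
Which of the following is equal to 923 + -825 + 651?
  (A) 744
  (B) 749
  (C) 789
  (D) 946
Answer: B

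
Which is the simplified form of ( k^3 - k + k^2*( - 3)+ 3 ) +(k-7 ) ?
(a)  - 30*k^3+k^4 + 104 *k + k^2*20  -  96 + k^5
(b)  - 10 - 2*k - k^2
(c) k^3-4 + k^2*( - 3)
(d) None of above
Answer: c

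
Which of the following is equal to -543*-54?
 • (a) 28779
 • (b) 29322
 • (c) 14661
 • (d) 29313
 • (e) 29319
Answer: b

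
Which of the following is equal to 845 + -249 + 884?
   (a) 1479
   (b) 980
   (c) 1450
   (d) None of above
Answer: d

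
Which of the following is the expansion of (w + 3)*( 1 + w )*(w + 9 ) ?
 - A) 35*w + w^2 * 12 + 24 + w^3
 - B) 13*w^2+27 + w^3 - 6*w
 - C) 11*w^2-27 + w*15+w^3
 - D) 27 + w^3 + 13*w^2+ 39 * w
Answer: D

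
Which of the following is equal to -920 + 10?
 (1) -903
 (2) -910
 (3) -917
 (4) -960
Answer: 2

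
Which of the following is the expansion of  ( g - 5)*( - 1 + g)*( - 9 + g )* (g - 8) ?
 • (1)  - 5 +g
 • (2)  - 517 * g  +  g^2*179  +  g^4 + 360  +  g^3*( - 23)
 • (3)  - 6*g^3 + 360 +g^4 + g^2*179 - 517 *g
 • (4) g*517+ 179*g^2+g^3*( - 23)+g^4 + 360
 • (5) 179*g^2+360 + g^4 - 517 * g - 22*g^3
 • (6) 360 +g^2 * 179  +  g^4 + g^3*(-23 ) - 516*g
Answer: 2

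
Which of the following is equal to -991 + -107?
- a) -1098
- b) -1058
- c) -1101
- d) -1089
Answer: a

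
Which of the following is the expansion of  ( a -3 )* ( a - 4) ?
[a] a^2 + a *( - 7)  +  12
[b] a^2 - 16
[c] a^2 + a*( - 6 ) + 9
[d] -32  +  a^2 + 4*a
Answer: a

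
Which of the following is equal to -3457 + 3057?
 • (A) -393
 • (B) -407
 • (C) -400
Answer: C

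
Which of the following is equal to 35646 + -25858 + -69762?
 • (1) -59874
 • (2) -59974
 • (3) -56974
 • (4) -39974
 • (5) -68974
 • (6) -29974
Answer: 2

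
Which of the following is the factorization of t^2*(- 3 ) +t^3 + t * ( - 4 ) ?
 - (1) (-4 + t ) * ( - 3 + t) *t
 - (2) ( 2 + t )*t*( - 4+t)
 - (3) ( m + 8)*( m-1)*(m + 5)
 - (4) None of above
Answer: 4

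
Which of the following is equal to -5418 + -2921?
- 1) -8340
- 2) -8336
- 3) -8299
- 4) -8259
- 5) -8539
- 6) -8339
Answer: 6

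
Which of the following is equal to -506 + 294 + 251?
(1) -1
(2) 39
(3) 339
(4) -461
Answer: 2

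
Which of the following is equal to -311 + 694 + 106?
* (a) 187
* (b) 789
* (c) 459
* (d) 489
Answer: d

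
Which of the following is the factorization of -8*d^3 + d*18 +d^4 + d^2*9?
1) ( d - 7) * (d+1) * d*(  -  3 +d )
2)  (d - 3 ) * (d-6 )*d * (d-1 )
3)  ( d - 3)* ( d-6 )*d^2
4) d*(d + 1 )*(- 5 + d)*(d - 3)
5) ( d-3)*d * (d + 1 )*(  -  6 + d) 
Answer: 5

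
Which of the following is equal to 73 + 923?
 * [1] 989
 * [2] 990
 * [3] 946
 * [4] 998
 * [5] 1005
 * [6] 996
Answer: 6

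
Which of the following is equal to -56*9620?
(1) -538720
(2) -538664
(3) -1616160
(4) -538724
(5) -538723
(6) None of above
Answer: 1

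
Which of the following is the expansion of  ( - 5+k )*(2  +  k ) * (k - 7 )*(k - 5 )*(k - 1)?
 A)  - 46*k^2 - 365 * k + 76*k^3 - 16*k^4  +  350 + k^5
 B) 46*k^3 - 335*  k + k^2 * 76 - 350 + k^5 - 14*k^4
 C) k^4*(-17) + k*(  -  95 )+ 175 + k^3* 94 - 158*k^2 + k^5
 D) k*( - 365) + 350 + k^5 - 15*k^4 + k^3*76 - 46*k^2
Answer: A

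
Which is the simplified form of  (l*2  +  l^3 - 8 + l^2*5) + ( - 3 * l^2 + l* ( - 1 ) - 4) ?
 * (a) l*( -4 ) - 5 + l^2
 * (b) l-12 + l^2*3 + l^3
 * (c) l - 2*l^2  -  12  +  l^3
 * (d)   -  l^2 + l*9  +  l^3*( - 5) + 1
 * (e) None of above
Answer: e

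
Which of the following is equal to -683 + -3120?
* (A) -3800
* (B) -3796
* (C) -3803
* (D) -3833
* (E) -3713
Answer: C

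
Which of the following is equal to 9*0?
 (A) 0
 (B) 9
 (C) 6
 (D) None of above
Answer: A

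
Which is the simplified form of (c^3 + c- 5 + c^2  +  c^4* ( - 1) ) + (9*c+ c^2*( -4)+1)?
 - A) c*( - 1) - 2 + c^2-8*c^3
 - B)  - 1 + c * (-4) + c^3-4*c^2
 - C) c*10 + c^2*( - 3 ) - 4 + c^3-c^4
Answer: C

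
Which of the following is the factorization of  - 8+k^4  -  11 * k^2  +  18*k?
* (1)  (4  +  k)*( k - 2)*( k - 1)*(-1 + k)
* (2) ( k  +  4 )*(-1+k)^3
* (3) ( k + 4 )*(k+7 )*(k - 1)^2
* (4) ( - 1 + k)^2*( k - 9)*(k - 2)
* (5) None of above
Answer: 1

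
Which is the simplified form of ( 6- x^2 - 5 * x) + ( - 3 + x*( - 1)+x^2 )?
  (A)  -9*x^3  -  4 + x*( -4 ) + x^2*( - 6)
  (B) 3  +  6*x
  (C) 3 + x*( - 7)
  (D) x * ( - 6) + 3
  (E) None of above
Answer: D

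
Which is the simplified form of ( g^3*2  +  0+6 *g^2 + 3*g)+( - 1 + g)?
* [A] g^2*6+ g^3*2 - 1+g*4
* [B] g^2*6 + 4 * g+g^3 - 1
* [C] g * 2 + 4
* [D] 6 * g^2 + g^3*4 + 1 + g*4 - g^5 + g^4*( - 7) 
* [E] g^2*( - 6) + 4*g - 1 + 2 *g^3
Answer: A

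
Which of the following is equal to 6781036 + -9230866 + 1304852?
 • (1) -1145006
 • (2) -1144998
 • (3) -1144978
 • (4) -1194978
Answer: 3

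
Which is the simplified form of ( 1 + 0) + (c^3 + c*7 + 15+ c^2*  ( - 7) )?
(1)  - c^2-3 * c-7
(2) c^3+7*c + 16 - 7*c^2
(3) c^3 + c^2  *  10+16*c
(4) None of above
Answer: 2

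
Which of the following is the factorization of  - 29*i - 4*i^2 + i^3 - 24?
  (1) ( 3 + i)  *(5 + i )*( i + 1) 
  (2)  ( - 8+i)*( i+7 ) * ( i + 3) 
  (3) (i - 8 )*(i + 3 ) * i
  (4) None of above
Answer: 4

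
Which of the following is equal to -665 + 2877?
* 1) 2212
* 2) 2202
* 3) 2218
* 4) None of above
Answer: 1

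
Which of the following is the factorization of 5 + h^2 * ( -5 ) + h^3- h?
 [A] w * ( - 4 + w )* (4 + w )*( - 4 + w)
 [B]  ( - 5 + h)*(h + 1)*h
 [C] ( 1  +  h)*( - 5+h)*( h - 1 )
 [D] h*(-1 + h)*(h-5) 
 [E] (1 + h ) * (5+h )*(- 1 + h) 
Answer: C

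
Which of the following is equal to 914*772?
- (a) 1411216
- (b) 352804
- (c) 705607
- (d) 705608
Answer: d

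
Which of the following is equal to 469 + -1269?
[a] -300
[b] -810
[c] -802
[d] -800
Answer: d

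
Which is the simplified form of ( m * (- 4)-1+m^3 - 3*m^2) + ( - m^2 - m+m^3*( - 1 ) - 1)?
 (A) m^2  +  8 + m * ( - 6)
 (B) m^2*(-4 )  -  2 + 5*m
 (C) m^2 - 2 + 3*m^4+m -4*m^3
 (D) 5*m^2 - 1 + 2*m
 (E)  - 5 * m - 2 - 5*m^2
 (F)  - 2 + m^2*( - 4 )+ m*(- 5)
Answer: F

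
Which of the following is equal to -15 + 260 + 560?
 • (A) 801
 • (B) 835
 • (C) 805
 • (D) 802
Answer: C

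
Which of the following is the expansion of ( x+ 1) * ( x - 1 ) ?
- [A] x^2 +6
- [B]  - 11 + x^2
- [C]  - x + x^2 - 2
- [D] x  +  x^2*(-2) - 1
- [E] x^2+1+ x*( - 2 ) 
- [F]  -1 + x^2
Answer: F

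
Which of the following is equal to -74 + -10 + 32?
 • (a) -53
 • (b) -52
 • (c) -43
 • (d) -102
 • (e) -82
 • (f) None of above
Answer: b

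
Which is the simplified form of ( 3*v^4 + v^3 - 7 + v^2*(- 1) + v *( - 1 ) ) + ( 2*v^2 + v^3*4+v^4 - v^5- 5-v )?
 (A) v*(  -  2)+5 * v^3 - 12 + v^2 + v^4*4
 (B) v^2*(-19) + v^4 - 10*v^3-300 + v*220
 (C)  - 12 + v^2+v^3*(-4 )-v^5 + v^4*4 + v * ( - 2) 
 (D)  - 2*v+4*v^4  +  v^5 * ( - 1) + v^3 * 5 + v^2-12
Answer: D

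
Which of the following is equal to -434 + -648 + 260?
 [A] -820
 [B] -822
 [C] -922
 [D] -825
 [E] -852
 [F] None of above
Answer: B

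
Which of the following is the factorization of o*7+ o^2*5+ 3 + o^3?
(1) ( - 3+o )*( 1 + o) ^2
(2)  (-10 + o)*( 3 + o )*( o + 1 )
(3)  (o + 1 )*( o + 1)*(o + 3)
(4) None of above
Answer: 3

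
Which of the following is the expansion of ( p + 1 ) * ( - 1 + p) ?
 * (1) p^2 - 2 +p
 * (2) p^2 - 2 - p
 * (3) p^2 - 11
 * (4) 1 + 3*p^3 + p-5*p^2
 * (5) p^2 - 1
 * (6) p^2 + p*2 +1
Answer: 5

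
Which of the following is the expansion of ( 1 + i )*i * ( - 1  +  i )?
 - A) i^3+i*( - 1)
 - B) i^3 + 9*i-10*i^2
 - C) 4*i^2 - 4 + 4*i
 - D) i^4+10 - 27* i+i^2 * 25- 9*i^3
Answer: A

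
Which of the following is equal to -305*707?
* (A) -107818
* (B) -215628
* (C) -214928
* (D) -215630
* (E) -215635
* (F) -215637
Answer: E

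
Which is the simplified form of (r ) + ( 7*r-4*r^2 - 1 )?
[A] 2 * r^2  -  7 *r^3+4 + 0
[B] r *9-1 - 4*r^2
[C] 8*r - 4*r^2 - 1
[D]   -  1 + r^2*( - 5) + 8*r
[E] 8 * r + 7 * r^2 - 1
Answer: C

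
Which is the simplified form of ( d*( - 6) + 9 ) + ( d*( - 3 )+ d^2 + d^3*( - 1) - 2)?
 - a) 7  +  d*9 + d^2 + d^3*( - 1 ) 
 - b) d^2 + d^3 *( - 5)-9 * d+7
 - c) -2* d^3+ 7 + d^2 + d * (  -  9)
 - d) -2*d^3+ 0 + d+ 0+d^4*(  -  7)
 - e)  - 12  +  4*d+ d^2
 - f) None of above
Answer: f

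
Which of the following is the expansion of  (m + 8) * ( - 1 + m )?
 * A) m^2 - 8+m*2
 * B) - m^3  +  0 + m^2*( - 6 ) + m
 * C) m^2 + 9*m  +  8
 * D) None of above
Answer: D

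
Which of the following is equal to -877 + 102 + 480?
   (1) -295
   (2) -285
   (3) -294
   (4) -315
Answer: 1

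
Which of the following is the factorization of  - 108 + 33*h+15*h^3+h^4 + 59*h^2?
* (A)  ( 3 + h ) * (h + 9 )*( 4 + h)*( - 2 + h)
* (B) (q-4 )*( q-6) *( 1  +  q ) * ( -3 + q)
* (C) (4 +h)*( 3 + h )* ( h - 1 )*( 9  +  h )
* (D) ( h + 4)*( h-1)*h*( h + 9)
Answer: C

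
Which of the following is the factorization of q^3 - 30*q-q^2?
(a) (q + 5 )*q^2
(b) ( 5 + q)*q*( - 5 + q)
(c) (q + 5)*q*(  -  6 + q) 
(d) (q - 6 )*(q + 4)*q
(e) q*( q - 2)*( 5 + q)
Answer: c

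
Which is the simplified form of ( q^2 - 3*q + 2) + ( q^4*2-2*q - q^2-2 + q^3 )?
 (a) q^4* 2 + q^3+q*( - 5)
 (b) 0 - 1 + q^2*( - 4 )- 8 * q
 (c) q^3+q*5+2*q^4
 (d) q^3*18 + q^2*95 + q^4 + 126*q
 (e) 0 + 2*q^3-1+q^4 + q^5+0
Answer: a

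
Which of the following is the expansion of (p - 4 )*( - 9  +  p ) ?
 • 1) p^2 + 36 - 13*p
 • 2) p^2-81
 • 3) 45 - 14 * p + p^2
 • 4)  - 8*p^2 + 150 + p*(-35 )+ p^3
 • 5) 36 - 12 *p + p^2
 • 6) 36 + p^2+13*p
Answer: 1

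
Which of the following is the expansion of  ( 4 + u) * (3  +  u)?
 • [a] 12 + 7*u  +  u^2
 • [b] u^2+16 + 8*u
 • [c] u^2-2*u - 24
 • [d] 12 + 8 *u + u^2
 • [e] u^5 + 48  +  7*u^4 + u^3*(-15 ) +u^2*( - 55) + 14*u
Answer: a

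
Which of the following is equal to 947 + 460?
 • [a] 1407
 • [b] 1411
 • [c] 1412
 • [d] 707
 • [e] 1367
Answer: a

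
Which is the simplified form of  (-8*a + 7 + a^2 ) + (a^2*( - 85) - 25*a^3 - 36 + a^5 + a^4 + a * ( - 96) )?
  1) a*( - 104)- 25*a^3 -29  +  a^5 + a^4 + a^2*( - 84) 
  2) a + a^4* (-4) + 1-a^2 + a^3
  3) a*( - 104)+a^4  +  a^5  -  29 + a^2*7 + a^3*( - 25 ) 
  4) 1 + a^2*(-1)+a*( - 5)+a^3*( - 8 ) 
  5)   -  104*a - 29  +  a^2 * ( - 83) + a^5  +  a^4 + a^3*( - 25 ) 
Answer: 1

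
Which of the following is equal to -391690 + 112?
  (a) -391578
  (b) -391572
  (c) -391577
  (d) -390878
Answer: a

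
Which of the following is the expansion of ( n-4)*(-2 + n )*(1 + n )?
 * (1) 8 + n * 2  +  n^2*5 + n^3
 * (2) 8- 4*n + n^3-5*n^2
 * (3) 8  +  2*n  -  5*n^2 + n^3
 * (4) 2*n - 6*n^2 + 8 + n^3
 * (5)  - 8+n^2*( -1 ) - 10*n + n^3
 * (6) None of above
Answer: 3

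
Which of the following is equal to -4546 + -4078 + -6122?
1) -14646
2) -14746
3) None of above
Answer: 2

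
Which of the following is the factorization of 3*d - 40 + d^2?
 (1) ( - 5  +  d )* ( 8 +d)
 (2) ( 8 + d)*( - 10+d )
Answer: 1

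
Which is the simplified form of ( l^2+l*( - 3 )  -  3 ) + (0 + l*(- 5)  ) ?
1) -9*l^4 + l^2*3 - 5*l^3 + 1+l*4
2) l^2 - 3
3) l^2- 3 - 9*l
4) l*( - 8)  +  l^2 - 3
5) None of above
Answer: 4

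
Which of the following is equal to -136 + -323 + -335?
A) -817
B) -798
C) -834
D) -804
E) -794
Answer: E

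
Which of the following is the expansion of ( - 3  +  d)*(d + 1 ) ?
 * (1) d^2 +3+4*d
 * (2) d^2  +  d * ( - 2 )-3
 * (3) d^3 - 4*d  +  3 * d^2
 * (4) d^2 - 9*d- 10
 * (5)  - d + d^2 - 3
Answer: 2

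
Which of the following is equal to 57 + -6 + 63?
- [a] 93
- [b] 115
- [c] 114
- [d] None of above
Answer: c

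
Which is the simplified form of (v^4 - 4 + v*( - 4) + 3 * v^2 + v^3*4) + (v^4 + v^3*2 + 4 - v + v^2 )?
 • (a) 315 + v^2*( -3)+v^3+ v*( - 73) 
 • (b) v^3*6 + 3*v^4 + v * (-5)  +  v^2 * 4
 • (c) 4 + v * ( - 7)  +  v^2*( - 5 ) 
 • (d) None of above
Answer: d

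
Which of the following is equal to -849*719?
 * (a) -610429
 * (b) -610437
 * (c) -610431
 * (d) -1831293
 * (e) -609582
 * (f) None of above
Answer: c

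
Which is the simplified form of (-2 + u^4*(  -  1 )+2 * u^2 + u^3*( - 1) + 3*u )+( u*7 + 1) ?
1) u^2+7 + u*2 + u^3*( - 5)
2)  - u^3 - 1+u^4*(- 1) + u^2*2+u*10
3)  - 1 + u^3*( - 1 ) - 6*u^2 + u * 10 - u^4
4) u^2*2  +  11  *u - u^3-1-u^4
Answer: 2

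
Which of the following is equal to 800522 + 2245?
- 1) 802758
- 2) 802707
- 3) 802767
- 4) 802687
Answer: 3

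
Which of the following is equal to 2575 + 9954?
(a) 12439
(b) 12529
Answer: b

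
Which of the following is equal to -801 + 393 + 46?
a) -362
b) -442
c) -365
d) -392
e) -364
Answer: a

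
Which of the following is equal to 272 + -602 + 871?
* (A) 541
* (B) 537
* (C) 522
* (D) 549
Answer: A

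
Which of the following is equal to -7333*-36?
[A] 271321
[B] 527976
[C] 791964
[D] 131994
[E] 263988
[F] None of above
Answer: E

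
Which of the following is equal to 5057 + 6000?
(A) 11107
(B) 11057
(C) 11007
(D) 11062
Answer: B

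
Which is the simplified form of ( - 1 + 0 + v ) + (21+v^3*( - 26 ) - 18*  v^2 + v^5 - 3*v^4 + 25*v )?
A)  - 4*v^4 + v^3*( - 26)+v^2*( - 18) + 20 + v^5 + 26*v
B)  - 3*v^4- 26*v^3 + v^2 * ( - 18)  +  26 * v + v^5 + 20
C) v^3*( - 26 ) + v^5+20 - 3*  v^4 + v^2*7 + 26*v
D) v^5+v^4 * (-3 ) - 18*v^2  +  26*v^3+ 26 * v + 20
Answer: B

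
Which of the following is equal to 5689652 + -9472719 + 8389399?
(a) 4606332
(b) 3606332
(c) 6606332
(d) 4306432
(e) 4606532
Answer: a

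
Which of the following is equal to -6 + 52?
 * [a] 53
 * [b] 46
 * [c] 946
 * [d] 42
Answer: b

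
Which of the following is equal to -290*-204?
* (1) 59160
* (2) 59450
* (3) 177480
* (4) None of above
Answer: 1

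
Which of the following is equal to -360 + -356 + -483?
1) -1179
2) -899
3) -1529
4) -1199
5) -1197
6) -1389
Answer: 4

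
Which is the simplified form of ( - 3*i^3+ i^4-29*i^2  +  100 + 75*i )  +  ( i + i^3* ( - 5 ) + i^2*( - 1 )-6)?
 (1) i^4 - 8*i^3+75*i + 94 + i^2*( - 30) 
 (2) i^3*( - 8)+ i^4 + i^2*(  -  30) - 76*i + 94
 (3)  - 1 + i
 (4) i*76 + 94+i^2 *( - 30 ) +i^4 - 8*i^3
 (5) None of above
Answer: 4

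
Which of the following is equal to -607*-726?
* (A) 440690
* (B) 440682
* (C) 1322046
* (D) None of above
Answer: B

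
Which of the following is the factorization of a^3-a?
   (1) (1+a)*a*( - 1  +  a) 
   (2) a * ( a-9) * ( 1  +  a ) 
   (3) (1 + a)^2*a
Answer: 1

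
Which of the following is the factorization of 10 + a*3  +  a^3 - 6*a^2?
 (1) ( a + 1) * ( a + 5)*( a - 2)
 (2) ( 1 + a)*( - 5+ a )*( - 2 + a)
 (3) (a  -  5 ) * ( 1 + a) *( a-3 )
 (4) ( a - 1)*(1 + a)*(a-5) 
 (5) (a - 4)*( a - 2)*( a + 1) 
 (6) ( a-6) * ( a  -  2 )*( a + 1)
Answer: 2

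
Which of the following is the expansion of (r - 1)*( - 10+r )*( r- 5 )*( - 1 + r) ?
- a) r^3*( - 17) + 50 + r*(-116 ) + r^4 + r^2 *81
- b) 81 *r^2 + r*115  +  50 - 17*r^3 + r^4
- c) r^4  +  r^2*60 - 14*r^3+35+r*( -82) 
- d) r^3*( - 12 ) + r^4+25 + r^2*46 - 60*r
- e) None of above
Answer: e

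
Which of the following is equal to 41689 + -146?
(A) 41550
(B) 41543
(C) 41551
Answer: B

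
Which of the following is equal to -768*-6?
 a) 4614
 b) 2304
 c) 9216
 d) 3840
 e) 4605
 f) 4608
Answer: f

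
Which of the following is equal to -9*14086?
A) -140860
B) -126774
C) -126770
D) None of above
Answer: B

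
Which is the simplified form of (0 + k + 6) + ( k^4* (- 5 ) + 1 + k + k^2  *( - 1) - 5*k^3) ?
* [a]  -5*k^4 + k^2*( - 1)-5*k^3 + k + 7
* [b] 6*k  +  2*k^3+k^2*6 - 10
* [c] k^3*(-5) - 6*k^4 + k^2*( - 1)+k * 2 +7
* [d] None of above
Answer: d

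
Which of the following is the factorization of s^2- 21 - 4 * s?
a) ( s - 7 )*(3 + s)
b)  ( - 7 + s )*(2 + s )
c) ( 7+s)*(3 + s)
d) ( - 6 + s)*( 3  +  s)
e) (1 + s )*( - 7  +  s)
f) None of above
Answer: a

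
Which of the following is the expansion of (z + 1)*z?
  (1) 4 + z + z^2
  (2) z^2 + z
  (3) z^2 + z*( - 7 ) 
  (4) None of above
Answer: 2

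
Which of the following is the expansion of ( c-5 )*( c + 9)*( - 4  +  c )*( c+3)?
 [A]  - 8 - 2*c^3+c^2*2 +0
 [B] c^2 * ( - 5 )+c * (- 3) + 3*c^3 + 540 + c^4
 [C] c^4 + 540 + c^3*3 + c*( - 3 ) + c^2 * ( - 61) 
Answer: C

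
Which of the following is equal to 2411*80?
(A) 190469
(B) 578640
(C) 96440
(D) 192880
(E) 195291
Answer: D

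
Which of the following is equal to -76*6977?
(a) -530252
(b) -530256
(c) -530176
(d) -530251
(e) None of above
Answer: a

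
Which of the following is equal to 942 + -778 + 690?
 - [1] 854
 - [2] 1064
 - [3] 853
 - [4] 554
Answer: 1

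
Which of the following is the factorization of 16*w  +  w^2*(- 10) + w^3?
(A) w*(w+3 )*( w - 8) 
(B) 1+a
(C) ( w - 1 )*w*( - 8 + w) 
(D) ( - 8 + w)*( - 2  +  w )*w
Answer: D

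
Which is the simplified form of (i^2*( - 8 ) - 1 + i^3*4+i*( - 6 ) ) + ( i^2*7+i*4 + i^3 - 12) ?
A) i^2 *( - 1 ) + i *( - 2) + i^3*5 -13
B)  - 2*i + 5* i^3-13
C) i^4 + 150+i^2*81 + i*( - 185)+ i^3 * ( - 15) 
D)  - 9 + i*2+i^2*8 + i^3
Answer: A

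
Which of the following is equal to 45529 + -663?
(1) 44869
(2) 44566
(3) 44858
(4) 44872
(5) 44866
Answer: 5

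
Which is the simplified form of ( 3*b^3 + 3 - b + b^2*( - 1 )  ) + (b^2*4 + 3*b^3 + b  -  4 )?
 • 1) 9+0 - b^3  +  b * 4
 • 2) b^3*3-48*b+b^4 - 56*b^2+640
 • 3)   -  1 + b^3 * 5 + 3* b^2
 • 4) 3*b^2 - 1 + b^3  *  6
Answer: 4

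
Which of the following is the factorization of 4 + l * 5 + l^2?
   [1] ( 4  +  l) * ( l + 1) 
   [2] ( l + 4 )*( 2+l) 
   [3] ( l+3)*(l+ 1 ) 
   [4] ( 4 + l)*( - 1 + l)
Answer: 1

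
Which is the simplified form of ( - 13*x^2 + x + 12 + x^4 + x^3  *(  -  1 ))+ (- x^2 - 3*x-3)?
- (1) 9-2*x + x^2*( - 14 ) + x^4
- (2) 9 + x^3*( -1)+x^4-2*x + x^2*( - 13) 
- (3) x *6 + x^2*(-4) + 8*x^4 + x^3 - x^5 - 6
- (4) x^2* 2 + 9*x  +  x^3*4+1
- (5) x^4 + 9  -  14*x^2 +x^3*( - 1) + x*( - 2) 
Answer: 5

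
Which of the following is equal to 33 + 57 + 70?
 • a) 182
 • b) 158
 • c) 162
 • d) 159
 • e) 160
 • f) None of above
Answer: e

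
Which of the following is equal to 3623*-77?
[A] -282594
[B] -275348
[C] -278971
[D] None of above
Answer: C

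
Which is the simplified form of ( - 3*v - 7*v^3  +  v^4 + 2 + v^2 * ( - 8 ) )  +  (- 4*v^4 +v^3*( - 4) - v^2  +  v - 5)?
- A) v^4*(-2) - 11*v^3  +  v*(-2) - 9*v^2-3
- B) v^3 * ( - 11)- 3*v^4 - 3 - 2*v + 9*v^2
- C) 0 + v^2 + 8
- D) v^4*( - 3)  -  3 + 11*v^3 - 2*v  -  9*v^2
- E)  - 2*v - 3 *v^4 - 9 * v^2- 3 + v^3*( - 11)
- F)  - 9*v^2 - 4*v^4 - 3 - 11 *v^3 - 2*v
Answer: E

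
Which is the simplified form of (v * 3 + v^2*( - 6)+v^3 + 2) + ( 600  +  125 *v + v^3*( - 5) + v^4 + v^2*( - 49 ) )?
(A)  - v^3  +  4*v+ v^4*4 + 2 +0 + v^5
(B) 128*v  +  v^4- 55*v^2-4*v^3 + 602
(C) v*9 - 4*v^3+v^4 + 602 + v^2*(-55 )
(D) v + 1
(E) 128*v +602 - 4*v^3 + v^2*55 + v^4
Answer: B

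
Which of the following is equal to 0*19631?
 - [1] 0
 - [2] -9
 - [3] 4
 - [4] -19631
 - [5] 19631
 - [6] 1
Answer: 1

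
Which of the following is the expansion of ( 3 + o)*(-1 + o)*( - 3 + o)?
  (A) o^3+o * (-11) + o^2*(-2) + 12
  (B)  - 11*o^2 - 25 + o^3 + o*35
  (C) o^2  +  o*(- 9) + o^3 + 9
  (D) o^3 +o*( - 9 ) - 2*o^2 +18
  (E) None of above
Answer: E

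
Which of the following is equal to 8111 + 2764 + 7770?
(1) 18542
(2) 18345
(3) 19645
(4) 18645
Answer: 4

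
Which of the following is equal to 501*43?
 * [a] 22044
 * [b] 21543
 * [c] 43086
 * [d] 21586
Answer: b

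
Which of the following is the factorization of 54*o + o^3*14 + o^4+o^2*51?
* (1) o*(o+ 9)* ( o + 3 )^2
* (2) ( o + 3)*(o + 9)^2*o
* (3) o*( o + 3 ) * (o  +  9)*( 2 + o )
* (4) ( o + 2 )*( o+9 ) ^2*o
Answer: 3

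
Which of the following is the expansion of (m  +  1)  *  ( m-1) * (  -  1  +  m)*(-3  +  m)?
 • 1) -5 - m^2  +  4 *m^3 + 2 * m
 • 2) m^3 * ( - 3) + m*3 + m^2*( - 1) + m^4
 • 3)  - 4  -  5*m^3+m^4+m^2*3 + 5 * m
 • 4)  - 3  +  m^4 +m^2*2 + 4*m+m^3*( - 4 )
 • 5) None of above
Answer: 4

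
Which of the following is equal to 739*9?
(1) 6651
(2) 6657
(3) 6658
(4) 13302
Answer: 1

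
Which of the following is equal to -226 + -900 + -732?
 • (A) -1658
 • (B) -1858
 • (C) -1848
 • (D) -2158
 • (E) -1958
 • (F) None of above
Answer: B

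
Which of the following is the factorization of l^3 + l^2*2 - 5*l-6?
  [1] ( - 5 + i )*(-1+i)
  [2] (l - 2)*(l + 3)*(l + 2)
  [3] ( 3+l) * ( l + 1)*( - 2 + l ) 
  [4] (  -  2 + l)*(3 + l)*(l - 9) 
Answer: 3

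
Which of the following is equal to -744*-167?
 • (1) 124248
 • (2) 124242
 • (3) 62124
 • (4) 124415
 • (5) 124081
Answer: 1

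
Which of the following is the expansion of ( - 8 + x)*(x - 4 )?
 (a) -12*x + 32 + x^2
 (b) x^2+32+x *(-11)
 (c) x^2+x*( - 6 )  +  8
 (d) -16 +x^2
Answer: a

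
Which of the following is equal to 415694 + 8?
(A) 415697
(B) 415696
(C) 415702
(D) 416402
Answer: C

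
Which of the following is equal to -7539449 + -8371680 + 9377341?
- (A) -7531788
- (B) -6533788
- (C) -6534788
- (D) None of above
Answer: B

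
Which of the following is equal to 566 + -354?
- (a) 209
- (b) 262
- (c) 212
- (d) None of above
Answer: c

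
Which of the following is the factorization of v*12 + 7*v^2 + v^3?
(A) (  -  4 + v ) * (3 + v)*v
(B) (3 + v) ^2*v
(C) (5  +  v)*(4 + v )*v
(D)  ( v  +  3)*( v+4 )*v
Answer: D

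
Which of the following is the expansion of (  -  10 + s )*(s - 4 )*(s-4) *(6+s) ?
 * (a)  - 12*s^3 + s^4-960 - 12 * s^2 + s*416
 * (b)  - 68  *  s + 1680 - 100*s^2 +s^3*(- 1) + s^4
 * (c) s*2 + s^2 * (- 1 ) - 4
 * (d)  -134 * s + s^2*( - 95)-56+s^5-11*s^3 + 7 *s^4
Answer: a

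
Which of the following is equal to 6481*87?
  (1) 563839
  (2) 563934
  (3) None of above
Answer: 3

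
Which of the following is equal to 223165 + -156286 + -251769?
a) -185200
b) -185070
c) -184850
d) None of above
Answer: d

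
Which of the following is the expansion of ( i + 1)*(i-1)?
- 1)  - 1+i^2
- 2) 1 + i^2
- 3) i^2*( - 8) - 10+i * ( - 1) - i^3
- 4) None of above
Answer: 1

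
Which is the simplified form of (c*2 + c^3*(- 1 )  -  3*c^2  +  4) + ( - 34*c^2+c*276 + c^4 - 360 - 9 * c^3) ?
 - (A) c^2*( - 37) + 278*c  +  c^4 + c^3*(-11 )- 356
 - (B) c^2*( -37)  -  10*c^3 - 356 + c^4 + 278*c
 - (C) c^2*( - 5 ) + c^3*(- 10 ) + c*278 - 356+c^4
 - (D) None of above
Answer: B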